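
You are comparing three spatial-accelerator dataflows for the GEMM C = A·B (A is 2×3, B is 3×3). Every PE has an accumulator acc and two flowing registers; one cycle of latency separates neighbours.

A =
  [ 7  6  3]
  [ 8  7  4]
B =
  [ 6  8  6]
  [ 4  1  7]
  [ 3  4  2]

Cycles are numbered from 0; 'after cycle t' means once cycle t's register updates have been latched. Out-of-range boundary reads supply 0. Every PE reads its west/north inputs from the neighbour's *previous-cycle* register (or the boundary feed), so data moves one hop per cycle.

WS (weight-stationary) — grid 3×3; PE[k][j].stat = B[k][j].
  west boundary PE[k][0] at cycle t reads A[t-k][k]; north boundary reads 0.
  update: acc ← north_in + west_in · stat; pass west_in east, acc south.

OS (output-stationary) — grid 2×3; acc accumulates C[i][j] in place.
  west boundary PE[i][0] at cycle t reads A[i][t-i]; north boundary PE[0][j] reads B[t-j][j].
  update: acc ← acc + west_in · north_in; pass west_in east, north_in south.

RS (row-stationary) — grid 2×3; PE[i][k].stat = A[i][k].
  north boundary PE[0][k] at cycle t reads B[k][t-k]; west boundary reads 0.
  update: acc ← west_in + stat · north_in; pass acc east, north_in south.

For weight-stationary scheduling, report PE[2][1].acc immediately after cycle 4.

WS (3×3). Following PE[2][1] plus its west/north inputs:
  c0 r1c1: 0 / 0 / 0
  c0 r2c0: 0 / 0 / 0
  c0 r2c1: 0 / 0 / 0
  c1 r1c1: 0 / 0 / 0
  c1 r2c0: 0 / 0 / 0
  c1 r2c1: 0 / 0 / 0
  c2 r1c1: 62 / 6 / 62
  c2 r2c0: 75 / 3 / 75
  c2 r2c1: 0 / 0 / 0
  c3 r1c1: 71 / 7 / 71
  c3 r2c0: 88 / 4 / 88
  c3 r2c1: 74 / 3 / 74
  c4 r1c1: 0 / 0 / 0
  c4 r2c0: 0 / 0 / 0
  c4 r2c1: 87 / 4 / 87

PE[2][1].acc = 87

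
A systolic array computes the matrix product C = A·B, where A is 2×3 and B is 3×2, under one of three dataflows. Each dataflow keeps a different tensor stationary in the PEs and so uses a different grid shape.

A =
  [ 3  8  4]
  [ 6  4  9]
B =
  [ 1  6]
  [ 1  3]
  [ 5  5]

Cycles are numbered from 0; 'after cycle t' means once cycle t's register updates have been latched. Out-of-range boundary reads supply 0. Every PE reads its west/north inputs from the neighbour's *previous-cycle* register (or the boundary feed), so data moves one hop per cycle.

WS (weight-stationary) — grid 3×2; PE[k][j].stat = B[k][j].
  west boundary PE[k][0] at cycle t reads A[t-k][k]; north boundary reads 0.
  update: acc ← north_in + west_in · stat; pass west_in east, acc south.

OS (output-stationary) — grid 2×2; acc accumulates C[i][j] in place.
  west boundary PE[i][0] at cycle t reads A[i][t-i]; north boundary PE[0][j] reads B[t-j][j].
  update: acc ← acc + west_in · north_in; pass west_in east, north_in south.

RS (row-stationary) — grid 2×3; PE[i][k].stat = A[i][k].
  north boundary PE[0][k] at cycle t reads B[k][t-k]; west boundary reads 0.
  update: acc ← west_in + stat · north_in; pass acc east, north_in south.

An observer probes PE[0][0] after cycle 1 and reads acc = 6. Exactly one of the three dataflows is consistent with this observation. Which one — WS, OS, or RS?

WS [3×2] PE[0][0] across cycles:
  @0  [0,0]  acc 3  |  →3  ↓3
  @1  [0,0]  acc 6  |  →6  ↓6
OS [2×2] PE[0][0] across cycles:
  @0  [0,0]  acc 3  |  →3  ↓1
  @1  [0,0]  acc 11  |  →8  ↓1
RS [2×3] PE[0][0] across cycles:
  @0  [0,0]  acc 3  |  →3  ↓1
  @1  [0,0]  acc 18  |  →18  ↓6

dataflow = WS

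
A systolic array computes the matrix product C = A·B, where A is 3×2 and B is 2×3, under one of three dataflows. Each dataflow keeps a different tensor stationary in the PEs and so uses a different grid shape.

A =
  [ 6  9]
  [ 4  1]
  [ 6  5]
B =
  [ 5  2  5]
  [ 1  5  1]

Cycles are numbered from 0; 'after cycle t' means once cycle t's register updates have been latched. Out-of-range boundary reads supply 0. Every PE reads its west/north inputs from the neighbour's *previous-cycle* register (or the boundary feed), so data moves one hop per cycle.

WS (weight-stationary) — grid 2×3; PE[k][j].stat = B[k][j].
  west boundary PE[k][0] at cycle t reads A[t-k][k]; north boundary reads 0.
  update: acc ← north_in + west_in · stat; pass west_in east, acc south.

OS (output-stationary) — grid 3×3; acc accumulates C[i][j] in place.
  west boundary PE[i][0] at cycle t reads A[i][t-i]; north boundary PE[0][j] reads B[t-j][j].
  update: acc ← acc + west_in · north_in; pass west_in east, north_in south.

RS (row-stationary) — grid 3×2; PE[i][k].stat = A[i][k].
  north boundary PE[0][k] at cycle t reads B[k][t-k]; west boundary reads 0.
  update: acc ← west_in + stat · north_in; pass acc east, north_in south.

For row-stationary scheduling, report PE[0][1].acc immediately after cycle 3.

Tracing RS — 3×2 array, target PE[0][1]:
  t=0 PE[0][0]: acc=30 h=30 v=5
  t=0 PE[0][1]: acc=0 h=0 v=0
  t=1 PE[0][0]: acc=12 h=12 v=2
  t=1 PE[0][1]: acc=39 h=39 v=1
  t=2 PE[0][0]: acc=30 h=30 v=5
  t=2 PE[0][1]: acc=57 h=57 v=5
  t=3 PE[0][0]: acc=0 h=0 v=0
  t=3 PE[0][1]: acc=39 h=39 v=1

PE[0][1].acc = 39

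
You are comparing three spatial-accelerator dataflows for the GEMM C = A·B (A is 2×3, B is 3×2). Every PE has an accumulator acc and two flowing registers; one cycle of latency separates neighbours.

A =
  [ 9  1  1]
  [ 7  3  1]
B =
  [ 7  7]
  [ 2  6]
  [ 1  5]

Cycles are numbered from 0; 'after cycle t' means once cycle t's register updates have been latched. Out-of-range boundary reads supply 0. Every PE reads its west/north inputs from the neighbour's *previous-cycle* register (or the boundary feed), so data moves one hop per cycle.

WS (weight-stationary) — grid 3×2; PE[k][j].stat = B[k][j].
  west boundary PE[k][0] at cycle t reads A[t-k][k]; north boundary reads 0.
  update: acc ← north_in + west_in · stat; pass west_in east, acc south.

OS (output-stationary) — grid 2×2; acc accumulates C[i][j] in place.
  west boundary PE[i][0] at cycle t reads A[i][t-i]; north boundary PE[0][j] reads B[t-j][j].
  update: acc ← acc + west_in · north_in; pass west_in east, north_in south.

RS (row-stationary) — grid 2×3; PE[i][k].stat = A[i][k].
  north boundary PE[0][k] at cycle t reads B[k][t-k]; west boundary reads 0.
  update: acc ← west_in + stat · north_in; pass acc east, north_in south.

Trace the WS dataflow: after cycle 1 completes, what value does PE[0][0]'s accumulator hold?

PE[0][0].acc = 49

WS 3×2: PE[0][0] cycle-by-cycle (with neighbour feeds):
  0: (0,0).acc=63  regs=<9,63>
  1: (0,0).acc=49  regs=<7,49>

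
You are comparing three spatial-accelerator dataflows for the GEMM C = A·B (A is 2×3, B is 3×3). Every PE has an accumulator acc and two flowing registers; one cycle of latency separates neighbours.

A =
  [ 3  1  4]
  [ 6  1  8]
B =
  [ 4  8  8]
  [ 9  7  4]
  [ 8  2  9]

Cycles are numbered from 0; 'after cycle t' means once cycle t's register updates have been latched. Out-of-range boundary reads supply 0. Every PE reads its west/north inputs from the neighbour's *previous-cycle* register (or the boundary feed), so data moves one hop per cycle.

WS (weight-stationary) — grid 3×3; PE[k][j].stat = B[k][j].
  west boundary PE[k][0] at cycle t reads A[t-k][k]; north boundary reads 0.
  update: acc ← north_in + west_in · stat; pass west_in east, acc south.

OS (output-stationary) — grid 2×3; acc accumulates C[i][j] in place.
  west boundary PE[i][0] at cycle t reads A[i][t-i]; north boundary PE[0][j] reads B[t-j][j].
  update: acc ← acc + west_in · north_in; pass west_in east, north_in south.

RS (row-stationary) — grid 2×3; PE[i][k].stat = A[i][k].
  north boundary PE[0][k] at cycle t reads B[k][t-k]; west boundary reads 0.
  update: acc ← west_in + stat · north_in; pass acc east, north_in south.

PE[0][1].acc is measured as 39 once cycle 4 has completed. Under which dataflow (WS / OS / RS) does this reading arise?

dataflow = OS

WS (3×3 grid), PE[0][1]:
  @0  [0,1]  acc 0  |  →0  ↓0
  @1  [0,1]  acc 24  |  →3  ↓24
  @2  [0,1]  acc 48  |  →6  ↓48
  @3  [0,1]  acc 0  |  →0  ↓0
  @4  [0,1]  acc 0  |  →0  ↓0
OS (2×3 grid), PE[0][1]:
  @0  [0,1]  acc 0  |  →0  ↓0
  @1  [0,1]  acc 24  |  →3  ↓8
  @2  [0,1]  acc 31  |  →1  ↓7
  @3  [0,1]  acc 39  |  →4  ↓2
  @4  [0,1]  acc 39  |  →0  ↓0
RS (2×3 grid), PE[0][1]:
  @0  [0,1]  acc 0  |  →0  ↓0
  @1  [0,1]  acc 21  |  →21  ↓9
  @2  [0,1]  acc 31  |  →31  ↓7
  @3  [0,1]  acc 28  |  →28  ↓4
  @4  [0,1]  acc 0  |  →0  ↓0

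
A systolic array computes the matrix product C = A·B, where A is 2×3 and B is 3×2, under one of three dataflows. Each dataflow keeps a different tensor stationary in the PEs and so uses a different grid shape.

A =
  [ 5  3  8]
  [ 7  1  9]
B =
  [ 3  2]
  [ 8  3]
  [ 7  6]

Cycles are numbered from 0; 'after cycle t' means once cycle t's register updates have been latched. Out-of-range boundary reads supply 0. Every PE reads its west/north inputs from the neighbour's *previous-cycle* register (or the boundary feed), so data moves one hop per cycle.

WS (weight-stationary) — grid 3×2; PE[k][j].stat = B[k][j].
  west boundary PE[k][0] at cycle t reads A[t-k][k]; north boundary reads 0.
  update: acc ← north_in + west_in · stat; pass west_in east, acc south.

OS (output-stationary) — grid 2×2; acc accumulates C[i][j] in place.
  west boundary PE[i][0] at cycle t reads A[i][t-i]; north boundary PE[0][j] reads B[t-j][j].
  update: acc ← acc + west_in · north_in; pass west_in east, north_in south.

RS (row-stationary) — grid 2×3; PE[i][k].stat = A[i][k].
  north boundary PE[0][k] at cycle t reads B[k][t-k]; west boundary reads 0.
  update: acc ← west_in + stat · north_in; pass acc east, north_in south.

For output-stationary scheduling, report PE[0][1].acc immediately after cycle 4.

PE[0][1].acc = 67

OS on a 2×2 grid — tracing PE[0][1] and its feeders:
  0: (0,0).acc=15  regs=<5,3>
  0: (0,1).acc=0  regs=<0,0>
  1: (0,0).acc=39  regs=<3,8>
  1: (0,1).acc=10  regs=<5,2>
  2: (0,0).acc=95  regs=<8,7>
  2: (0,1).acc=19  regs=<3,3>
  3: (0,0).acc=95  regs=<0,0>
  3: (0,1).acc=67  regs=<8,6>
  4: (0,0).acc=95  regs=<0,0>
  4: (0,1).acc=67  regs=<0,0>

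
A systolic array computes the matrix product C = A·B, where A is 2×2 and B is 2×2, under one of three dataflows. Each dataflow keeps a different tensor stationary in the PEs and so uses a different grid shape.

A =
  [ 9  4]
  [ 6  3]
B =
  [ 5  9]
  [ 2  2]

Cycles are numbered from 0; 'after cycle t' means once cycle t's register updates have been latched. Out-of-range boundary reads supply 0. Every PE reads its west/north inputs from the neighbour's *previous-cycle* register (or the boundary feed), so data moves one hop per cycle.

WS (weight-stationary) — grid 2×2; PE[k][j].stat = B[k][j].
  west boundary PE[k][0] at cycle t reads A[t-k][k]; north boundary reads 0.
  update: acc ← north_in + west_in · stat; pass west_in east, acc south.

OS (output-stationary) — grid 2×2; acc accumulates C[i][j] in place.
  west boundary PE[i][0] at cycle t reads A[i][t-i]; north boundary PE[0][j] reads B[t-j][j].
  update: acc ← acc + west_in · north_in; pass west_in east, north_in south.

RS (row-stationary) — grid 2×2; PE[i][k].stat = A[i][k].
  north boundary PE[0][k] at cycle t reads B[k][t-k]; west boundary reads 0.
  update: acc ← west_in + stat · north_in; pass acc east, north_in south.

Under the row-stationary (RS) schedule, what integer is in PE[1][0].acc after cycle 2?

PE[1][0].acc = 54

RS 2×2: PE[1][0] cycle-by-cycle (with neighbour feeds):
  after 0 — PE[0][0] acc=45, pass-E 45, pass-S 5
  after 0 — PE[1][0] acc=0, pass-E 0, pass-S 0
  after 1 — PE[0][0] acc=81, pass-E 81, pass-S 9
  after 1 — PE[1][0] acc=30, pass-E 30, pass-S 5
  after 2 — PE[0][0] acc=0, pass-E 0, pass-S 0
  after 2 — PE[1][0] acc=54, pass-E 54, pass-S 9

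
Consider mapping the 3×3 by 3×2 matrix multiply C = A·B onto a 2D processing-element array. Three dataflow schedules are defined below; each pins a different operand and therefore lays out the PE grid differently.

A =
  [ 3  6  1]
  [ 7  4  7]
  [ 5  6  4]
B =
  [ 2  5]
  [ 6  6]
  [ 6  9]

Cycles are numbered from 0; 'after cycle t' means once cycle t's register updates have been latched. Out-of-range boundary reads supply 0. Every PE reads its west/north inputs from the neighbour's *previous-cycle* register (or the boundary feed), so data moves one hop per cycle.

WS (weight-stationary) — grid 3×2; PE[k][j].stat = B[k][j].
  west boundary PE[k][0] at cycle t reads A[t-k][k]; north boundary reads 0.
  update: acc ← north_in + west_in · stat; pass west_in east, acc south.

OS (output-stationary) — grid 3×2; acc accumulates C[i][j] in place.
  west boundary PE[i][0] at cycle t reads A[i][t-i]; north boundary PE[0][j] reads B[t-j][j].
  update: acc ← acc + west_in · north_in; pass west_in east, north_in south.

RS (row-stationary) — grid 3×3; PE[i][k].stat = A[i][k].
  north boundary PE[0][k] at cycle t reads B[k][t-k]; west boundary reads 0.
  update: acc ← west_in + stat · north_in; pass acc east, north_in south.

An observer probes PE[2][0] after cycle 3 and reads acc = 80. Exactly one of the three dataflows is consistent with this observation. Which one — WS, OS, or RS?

Under WS (3×2), PE[2][0]:
  step 0 · PE2,0: acc=0; fwd→0 fwd↓0
  step 1 · PE2,0: acc=0; fwd→0 fwd↓0
  step 2 · PE2,0: acc=48; fwd→1 fwd↓48
  step 3 · PE2,0: acc=80; fwd→7 fwd↓80
Under OS (3×2), PE[2][0]:
  step 0 · PE2,0: acc=0; fwd→0 fwd↓0
  step 1 · PE2,0: acc=0; fwd→0 fwd↓0
  step 2 · PE2,0: acc=10; fwd→5 fwd↓2
  step 3 · PE2,0: acc=46; fwd→6 fwd↓6
Under RS (3×3), PE[2][0]:
  step 0 · PE2,0: acc=0; fwd→0 fwd↓0
  step 1 · PE2,0: acc=0; fwd→0 fwd↓0
  step 2 · PE2,0: acc=10; fwd→10 fwd↓2
  step 3 · PE2,0: acc=25; fwd→25 fwd↓5

dataflow = WS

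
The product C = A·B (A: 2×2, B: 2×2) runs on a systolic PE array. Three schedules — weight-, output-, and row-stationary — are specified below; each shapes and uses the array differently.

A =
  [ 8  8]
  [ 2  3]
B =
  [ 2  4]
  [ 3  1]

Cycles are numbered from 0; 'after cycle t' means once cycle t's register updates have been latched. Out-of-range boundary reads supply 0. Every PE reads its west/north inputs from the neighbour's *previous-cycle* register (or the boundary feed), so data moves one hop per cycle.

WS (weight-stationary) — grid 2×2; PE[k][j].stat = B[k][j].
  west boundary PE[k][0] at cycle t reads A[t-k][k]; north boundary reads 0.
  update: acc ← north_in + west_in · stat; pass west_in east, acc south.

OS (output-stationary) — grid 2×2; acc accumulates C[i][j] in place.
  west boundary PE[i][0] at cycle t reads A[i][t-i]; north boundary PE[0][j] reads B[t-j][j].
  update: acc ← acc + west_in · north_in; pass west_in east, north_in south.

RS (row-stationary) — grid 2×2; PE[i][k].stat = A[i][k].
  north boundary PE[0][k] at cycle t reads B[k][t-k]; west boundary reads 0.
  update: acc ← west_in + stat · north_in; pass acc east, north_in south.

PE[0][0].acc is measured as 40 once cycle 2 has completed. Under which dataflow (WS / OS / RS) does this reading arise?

WS [2×2] PE[0][0] across cycles:
  t=0 PE[0][0]: acc=16 h=8 v=16
  t=1 PE[0][0]: acc=4 h=2 v=4
  t=2 PE[0][0]: acc=0 h=0 v=0
OS [2×2] PE[0][0] across cycles:
  t=0 PE[0][0]: acc=16 h=8 v=2
  t=1 PE[0][0]: acc=40 h=8 v=3
  t=2 PE[0][0]: acc=40 h=0 v=0
RS [2×2] PE[0][0] across cycles:
  t=0 PE[0][0]: acc=16 h=16 v=2
  t=1 PE[0][0]: acc=32 h=32 v=4
  t=2 PE[0][0]: acc=0 h=0 v=0

dataflow = OS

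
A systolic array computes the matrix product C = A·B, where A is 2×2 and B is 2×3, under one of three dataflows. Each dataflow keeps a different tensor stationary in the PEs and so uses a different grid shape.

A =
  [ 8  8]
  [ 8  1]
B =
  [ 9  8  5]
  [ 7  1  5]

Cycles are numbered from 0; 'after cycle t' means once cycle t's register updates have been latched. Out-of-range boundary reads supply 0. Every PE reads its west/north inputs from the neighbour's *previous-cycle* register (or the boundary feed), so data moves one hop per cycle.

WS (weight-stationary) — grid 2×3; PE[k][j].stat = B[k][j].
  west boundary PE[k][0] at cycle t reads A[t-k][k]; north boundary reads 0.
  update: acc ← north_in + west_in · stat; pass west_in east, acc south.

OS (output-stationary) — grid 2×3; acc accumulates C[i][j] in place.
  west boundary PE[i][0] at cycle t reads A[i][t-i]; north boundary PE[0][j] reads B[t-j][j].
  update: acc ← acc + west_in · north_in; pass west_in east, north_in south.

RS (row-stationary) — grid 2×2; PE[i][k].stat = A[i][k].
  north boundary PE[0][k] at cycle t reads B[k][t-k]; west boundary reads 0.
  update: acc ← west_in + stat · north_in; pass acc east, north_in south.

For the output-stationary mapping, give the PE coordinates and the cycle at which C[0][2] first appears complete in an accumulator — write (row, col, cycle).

(row, col, cycle) = (0, 2, 3)

Under OS, C[0][2] lands at PE[0][2]:
  0: (0,2).acc=0  regs=<0,0>
  1: (0,2).acc=0  regs=<0,0>
  2: (0,2).acc=40  regs=<8,5>
  3: (0,2).acc=80  regs=<8,5>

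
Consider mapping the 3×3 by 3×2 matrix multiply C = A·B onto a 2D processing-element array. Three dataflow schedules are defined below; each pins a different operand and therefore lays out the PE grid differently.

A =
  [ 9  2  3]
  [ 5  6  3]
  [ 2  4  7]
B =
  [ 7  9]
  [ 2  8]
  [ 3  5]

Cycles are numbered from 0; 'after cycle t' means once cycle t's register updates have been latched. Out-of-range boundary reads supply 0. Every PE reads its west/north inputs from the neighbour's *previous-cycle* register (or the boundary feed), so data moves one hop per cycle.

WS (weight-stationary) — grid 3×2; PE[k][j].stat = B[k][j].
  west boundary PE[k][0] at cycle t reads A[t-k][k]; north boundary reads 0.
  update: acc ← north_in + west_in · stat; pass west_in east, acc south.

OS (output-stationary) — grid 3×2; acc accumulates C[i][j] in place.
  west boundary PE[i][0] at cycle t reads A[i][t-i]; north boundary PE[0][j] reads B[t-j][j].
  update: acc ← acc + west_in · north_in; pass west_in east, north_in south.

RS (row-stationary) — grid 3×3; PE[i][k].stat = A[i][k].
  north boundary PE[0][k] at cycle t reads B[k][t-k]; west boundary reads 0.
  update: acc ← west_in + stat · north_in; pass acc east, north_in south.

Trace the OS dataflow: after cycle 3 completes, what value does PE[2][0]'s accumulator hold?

PE[2][0].acc = 22

Tracing OS — 3×2 array, target PE[2][0]:
  after 0 — PE[1][0] acc=0, pass-E 0, pass-S 0
  after 0 — PE[2][0] acc=0, pass-E 0, pass-S 0
  after 1 — PE[1][0] acc=35, pass-E 5, pass-S 7
  after 1 — PE[2][0] acc=0, pass-E 0, pass-S 0
  after 2 — PE[1][0] acc=47, pass-E 6, pass-S 2
  after 2 — PE[2][0] acc=14, pass-E 2, pass-S 7
  after 3 — PE[1][0] acc=56, pass-E 3, pass-S 3
  after 3 — PE[2][0] acc=22, pass-E 4, pass-S 2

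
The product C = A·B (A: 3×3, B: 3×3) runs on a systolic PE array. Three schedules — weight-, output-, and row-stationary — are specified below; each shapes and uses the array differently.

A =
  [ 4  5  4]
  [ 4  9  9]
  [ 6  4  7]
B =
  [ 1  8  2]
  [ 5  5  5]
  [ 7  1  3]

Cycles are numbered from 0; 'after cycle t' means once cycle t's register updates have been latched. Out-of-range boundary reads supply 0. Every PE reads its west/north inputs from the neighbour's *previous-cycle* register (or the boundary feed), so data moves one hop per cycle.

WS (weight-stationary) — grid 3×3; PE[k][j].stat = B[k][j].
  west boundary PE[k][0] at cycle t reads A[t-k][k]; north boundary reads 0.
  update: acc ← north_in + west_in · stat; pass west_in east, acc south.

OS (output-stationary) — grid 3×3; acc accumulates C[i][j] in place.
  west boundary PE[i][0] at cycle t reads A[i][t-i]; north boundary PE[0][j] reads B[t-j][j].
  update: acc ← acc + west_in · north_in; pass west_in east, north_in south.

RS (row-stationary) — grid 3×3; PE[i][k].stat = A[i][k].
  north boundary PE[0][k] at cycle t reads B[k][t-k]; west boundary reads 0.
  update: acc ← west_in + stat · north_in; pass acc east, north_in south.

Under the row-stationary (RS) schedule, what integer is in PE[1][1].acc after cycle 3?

PE[1][1].acc = 77

RS (3×3). Following PE[1][1] plus its west/north inputs:
  0: (0,1).acc=0  regs=<0,0>
  0: (1,0).acc=0  regs=<0,0>
  0: (1,1).acc=0  regs=<0,0>
  1: (0,1).acc=29  regs=<29,5>
  1: (1,0).acc=4  regs=<4,1>
  1: (1,1).acc=0  regs=<0,0>
  2: (0,1).acc=57  regs=<57,5>
  2: (1,0).acc=32  regs=<32,8>
  2: (1,1).acc=49  regs=<49,5>
  3: (0,1).acc=33  regs=<33,5>
  3: (1,0).acc=8  regs=<8,2>
  3: (1,1).acc=77  regs=<77,5>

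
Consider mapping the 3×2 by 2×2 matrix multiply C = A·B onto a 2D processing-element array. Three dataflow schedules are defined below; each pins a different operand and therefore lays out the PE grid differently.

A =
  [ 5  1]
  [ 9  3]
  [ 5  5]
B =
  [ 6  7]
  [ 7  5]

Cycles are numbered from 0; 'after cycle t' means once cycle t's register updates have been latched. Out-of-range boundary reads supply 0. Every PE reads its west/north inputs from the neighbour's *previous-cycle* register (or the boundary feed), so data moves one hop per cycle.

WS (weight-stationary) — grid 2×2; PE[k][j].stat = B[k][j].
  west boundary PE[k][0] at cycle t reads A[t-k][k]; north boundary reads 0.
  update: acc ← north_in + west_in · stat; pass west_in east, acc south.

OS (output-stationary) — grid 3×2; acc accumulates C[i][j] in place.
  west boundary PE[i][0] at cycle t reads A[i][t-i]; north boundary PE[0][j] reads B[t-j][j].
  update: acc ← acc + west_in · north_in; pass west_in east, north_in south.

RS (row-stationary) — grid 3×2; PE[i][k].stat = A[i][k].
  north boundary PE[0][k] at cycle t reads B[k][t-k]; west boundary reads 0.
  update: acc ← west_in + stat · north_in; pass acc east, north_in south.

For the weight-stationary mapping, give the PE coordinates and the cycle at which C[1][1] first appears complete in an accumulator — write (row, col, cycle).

Under WS, C[1][1] lands at PE[1][1]:
  after 0 — PE[1][1] acc=0, pass-E 0, pass-S 0
  after 1 — PE[1][1] acc=0, pass-E 0, pass-S 0
  after 2 — PE[1][1] acc=40, pass-E 1, pass-S 40
  after 3 — PE[1][1] acc=78, pass-E 3, pass-S 78

(row, col, cycle) = (1, 1, 3)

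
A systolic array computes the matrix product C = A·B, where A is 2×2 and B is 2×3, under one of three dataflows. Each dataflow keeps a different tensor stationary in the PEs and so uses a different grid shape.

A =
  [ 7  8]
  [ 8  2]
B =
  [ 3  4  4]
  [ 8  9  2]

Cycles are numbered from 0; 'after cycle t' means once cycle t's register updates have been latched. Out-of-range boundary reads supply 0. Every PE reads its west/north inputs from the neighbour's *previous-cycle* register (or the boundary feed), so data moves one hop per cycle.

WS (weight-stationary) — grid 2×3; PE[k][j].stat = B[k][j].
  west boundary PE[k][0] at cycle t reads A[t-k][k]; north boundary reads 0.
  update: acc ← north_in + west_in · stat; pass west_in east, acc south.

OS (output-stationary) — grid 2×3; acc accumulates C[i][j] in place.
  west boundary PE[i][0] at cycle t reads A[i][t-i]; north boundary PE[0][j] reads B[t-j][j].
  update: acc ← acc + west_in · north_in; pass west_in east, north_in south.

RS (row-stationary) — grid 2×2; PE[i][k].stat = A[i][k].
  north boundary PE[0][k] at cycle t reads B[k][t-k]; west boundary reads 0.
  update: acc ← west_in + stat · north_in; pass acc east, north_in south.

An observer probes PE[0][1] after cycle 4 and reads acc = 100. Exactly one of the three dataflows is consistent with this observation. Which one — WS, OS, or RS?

WS (2×3 grid), PE[0][1]:
  [0] (0,1) acc=0 (h:0 v:0)
  [1] (0,1) acc=28 (h:7 v:28)
  [2] (0,1) acc=32 (h:8 v:32)
  [3] (0,1) acc=0 (h:0 v:0)
  [4] (0,1) acc=0 (h:0 v:0)
OS (2×3 grid), PE[0][1]:
  [0] (0,1) acc=0 (h:0 v:0)
  [1] (0,1) acc=28 (h:7 v:4)
  [2] (0,1) acc=100 (h:8 v:9)
  [3] (0,1) acc=100 (h:0 v:0)
  [4] (0,1) acc=100 (h:0 v:0)
RS (2×2 grid), PE[0][1]:
  [0] (0,1) acc=0 (h:0 v:0)
  [1] (0,1) acc=85 (h:85 v:8)
  [2] (0,1) acc=100 (h:100 v:9)
  [3] (0,1) acc=44 (h:44 v:2)
  [4] (0,1) acc=0 (h:0 v:0)

dataflow = OS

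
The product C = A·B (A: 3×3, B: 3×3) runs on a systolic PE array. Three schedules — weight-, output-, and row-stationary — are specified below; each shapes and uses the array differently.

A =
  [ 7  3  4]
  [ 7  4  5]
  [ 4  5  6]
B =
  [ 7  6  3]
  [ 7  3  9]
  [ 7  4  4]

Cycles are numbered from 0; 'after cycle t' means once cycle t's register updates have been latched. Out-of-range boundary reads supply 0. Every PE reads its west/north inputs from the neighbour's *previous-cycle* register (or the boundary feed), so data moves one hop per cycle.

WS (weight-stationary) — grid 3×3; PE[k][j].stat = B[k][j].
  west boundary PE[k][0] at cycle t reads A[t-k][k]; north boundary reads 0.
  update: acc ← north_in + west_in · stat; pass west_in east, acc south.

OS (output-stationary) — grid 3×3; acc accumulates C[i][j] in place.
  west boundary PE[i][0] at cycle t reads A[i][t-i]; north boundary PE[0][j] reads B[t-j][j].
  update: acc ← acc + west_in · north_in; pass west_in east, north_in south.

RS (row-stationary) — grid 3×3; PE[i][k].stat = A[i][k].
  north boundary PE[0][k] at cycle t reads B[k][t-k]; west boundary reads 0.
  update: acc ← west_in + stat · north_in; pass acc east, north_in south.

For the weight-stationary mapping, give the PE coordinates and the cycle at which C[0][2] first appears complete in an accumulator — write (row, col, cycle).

Under WS, C[0][2] lands at PE[2][2]:
  @0  [2,2]  acc 0  |  →0  ↓0
  @1  [2,2]  acc 0  |  →0  ↓0
  @2  [2,2]  acc 0  |  →0  ↓0
  @3  [2,2]  acc 0  |  →0  ↓0
  @4  [2,2]  acc 64  |  →4  ↓64

(row, col, cycle) = (2, 2, 4)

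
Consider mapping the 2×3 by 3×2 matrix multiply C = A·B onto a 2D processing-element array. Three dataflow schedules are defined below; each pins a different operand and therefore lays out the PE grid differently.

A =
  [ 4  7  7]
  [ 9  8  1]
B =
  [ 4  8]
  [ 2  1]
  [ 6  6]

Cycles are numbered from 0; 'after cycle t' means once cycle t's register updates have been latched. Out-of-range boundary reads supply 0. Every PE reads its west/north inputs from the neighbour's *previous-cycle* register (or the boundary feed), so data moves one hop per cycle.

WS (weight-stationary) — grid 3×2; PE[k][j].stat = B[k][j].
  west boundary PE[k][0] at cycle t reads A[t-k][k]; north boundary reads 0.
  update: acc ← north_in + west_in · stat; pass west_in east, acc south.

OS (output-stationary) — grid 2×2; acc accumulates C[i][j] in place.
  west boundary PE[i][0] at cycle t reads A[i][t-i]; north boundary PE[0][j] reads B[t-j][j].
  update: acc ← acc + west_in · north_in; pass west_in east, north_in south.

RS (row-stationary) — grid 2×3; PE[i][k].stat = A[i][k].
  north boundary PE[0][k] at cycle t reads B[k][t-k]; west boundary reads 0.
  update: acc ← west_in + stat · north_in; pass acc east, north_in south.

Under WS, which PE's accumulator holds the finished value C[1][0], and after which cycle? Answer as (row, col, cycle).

WS — PE[2][0] is where C[1][0] collects:
  0: (2,0).acc=0  regs=<0,0>
  1: (2,0).acc=0  regs=<0,0>
  2: (2,0).acc=72  regs=<7,72>
  3: (2,0).acc=58  regs=<1,58>

(row, col, cycle) = (2, 0, 3)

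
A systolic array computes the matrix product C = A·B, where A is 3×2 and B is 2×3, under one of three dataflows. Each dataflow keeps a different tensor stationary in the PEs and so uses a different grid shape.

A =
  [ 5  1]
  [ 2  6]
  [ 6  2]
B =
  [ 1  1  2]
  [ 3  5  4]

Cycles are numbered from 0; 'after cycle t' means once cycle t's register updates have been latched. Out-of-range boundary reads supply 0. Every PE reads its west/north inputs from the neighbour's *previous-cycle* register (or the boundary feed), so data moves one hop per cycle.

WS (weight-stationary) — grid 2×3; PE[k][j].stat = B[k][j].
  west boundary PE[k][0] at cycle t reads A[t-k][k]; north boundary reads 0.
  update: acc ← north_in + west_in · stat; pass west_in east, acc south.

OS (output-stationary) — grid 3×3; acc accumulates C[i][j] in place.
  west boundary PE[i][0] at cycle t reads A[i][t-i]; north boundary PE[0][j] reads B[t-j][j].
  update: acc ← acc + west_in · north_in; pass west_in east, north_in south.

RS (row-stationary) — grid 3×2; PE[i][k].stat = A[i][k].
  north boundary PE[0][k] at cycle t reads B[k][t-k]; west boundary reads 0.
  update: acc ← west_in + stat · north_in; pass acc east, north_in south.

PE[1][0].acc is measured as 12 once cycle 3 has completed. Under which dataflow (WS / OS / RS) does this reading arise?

WS [2×3] PE[1][0] across cycles:
  after 0 — PE[1][0] acc=0, pass-E 0, pass-S 0
  after 1 — PE[1][0] acc=8, pass-E 1, pass-S 8
  after 2 — PE[1][0] acc=20, pass-E 6, pass-S 20
  after 3 — PE[1][0] acc=12, pass-E 2, pass-S 12
OS [3×3] PE[1][0] across cycles:
  after 0 — PE[1][0] acc=0, pass-E 0, pass-S 0
  after 1 — PE[1][0] acc=2, pass-E 2, pass-S 1
  after 2 — PE[1][0] acc=20, pass-E 6, pass-S 3
  after 3 — PE[1][0] acc=20, pass-E 0, pass-S 0
RS [3×2] PE[1][0] across cycles:
  after 0 — PE[1][0] acc=0, pass-E 0, pass-S 0
  after 1 — PE[1][0] acc=2, pass-E 2, pass-S 1
  after 2 — PE[1][0] acc=2, pass-E 2, pass-S 1
  after 3 — PE[1][0] acc=4, pass-E 4, pass-S 2

dataflow = WS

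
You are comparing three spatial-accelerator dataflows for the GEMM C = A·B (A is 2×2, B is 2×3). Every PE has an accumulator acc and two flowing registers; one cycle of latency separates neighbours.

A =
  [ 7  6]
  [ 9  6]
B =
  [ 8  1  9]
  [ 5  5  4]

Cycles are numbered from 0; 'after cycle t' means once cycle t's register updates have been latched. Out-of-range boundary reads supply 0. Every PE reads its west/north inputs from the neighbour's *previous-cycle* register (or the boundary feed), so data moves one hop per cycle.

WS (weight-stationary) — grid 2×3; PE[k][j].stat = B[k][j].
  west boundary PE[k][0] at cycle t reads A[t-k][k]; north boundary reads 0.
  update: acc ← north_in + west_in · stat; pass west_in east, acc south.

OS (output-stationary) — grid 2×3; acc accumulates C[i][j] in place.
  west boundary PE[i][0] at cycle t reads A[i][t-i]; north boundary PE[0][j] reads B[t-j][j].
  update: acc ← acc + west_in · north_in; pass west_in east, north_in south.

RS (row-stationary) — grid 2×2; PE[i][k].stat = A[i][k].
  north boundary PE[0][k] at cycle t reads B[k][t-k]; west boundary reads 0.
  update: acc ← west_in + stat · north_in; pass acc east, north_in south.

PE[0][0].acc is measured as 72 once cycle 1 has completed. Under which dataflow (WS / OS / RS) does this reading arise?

dataflow = WS

WS [2×3] PE[0][0] across cycles:
  after 0 — PE[0][0] acc=56, pass-E 7, pass-S 56
  after 1 — PE[0][0] acc=72, pass-E 9, pass-S 72
OS [2×3] PE[0][0] across cycles:
  after 0 — PE[0][0] acc=56, pass-E 7, pass-S 8
  after 1 — PE[0][0] acc=86, pass-E 6, pass-S 5
RS [2×2] PE[0][0] across cycles:
  after 0 — PE[0][0] acc=56, pass-E 56, pass-S 8
  after 1 — PE[0][0] acc=7, pass-E 7, pass-S 1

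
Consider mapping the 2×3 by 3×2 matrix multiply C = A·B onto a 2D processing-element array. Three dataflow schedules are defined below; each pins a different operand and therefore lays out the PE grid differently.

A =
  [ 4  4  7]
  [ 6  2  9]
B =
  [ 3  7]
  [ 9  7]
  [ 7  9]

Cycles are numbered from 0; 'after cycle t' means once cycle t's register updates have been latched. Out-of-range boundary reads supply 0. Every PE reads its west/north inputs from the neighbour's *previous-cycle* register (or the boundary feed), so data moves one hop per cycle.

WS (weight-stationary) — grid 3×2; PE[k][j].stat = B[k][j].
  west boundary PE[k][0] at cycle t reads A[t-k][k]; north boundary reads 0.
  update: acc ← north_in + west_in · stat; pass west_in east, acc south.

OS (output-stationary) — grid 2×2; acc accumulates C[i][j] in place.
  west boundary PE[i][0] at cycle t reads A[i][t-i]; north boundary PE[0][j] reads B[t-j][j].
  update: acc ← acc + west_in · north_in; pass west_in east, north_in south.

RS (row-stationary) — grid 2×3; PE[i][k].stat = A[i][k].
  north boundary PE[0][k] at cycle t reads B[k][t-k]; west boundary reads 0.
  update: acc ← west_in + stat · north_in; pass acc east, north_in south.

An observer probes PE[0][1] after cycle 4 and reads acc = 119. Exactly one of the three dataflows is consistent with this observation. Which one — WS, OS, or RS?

dataflow = OS

WS [3×2] PE[0][1] across cycles:
  step 0 · PE0,1: acc=0; fwd→0 fwd↓0
  step 1 · PE0,1: acc=28; fwd→4 fwd↓28
  step 2 · PE0,1: acc=42; fwd→6 fwd↓42
  step 3 · PE0,1: acc=0; fwd→0 fwd↓0
  step 4 · PE0,1: acc=0; fwd→0 fwd↓0
OS [2×2] PE[0][1] across cycles:
  step 0 · PE0,1: acc=0; fwd→0 fwd↓0
  step 1 · PE0,1: acc=28; fwd→4 fwd↓7
  step 2 · PE0,1: acc=56; fwd→4 fwd↓7
  step 3 · PE0,1: acc=119; fwd→7 fwd↓9
  step 4 · PE0,1: acc=119; fwd→0 fwd↓0
RS [2×3] PE[0][1] across cycles:
  step 0 · PE0,1: acc=0; fwd→0 fwd↓0
  step 1 · PE0,1: acc=48; fwd→48 fwd↓9
  step 2 · PE0,1: acc=56; fwd→56 fwd↓7
  step 3 · PE0,1: acc=0; fwd→0 fwd↓0
  step 4 · PE0,1: acc=0; fwd→0 fwd↓0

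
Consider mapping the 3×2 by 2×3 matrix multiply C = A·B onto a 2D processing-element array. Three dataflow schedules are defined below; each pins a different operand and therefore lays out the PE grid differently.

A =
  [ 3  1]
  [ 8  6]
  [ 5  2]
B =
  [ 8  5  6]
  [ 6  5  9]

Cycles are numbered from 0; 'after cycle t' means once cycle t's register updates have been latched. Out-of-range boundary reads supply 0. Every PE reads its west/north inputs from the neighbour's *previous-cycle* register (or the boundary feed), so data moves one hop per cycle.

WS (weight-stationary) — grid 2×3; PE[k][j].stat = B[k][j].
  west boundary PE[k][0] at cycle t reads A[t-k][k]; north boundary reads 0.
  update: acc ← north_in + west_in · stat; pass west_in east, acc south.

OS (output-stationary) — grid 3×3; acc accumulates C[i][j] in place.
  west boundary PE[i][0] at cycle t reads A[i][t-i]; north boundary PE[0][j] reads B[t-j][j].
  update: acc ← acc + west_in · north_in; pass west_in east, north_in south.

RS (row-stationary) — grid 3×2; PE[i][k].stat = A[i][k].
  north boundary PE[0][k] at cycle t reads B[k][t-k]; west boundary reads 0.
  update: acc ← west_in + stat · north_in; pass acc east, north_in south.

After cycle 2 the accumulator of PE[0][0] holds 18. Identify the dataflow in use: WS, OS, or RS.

dataflow = RS

WS [2×3] PE[0][0] across cycles:
  0: (0,0).acc=24  regs=<3,24>
  1: (0,0).acc=64  regs=<8,64>
  2: (0,0).acc=40  regs=<5,40>
OS [3×3] PE[0][0] across cycles:
  0: (0,0).acc=24  regs=<3,8>
  1: (0,0).acc=30  regs=<1,6>
  2: (0,0).acc=30  regs=<0,0>
RS [3×2] PE[0][0] across cycles:
  0: (0,0).acc=24  regs=<24,8>
  1: (0,0).acc=15  regs=<15,5>
  2: (0,0).acc=18  regs=<18,6>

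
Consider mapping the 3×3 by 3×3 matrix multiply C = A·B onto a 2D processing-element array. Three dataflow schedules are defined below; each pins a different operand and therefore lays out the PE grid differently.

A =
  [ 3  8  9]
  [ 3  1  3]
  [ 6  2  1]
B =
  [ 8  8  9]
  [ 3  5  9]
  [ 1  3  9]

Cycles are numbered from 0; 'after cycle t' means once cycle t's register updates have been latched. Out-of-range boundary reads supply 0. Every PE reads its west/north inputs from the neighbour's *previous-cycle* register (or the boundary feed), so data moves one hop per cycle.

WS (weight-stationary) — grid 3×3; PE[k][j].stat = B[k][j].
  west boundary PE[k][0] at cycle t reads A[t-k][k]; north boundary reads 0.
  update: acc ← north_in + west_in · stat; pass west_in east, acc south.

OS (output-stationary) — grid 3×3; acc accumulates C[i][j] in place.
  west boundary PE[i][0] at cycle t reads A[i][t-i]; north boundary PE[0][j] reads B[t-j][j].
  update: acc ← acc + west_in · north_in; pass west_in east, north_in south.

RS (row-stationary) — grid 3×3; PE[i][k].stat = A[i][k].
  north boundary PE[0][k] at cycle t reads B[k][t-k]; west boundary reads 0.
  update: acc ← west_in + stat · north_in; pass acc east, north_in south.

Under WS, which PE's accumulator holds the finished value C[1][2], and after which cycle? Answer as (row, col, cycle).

WS: C[1][2] accumulates in PE[2][2]:
  0: (2,2).acc=0  regs=<0,0>
  1: (2,2).acc=0  regs=<0,0>
  2: (2,2).acc=0  regs=<0,0>
  3: (2,2).acc=0  regs=<0,0>
  4: (2,2).acc=180  regs=<9,180>
  5: (2,2).acc=63  regs=<3,63>

(row, col, cycle) = (2, 2, 5)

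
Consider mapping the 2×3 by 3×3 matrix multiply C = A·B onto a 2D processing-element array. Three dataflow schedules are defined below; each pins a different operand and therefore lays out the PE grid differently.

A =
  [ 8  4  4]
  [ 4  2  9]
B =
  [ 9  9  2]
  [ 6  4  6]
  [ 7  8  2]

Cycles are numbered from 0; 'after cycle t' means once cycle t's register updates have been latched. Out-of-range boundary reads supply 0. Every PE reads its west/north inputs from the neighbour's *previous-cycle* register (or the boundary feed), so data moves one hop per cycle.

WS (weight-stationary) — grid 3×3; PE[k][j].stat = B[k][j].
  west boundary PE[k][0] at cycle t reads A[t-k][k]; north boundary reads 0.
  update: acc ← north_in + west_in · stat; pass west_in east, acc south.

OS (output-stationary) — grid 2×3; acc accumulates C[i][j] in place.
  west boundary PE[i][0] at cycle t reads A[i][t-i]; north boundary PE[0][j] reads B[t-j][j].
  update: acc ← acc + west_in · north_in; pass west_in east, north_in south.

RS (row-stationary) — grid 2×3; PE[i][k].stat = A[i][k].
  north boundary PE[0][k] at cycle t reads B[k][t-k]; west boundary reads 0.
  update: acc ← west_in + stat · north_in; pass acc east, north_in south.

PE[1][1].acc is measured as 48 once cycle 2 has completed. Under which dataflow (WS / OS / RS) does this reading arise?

dataflow = RS

— WS: 3×3; PE[1][1] trace:
  @0  [1,1]  acc 0  |  →0  ↓0
  @1  [1,1]  acc 0  |  →0  ↓0
  @2  [1,1]  acc 88  |  →4  ↓88
— OS: 2×3; PE[1][1] trace:
  @0  [1,1]  acc 0  |  →0  ↓0
  @1  [1,1]  acc 0  |  →0  ↓0
  @2  [1,1]  acc 36  |  →4  ↓9
— RS: 2×3; PE[1][1] trace:
  @0  [1,1]  acc 0  |  →0  ↓0
  @1  [1,1]  acc 0  |  →0  ↓0
  @2  [1,1]  acc 48  |  →48  ↓6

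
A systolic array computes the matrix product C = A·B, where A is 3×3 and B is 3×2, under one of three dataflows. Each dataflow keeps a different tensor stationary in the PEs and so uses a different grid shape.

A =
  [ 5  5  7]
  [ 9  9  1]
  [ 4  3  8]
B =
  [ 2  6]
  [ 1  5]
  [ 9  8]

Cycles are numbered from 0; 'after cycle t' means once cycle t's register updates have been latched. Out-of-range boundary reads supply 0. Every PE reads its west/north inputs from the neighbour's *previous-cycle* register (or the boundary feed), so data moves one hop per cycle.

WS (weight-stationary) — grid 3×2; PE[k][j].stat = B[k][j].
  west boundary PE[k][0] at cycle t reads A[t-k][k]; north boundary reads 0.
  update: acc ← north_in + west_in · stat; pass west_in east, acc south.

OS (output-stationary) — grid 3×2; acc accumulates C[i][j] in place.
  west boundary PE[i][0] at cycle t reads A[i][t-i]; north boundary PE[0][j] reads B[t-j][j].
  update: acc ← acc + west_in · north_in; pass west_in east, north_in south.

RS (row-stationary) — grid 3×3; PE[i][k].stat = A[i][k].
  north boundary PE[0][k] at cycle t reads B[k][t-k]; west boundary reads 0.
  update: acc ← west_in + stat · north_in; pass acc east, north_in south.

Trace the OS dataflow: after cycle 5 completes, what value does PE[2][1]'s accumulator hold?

OS 3×2: PE[2][1] cycle-by-cycle (with neighbour feeds):
  t=0 PE[1][1]: acc=0 h=0 v=0
  t=0 PE[2][0]: acc=0 h=0 v=0
  t=0 PE[2][1]: acc=0 h=0 v=0
  t=1 PE[1][1]: acc=0 h=0 v=0
  t=1 PE[2][0]: acc=0 h=0 v=0
  t=1 PE[2][1]: acc=0 h=0 v=0
  t=2 PE[1][1]: acc=54 h=9 v=6
  t=2 PE[2][0]: acc=8 h=4 v=2
  t=2 PE[2][1]: acc=0 h=0 v=0
  t=3 PE[1][1]: acc=99 h=9 v=5
  t=3 PE[2][0]: acc=11 h=3 v=1
  t=3 PE[2][1]: acc=24 h=4 v=6
  t=4 PE[1][1]: acc=107 h=1 v=8
  t=4 PE[2][0]: acc=83 h=8 v=9
  t=4 PE[2][1]: acc=39 h=3 v=5
  t=5 PE[1][1]: acc=107 h=0 v=0
  t=5 PE[2][0]: acc=83 h=0 v=0
  t=5 PE[2][1]: acc=103 h=8 v=8

PE[2][1].acc = 103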